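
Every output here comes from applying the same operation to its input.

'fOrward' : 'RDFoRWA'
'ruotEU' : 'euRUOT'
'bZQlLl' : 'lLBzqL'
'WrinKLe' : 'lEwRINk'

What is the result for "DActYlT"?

LtdaCTy

The transformation: move the last 2 characters to the front (rotate right by 2), then flip the case of every letter.
Starting from "DActYlT": after the first operation, "lTDActY"; after the second, "LtdaCTy".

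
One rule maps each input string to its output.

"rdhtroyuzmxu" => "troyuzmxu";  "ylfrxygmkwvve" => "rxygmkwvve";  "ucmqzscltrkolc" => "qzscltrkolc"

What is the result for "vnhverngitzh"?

Looking at the pairs, the operation is to delete the first 3 characters.
Doing the same to "vnhverngitzh": "verngitzh".

verngitzh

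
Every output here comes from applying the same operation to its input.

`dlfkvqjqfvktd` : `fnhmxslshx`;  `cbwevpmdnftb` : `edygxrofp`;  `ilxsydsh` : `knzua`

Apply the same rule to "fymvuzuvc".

The rule is to shift every letter 2 places forward in the alphabet (wrapping around), then delete the last 3 characters.
On "fymvuzuvc": the first step gives "haoxwbwxe", and the second then gives "haoxwb".

haoxwb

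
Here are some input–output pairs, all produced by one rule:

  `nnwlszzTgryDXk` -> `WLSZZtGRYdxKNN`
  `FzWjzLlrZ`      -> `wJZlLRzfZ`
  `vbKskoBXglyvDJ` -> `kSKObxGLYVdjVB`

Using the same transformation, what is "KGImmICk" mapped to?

The pattern: flip the case of every letter, then move the first 2 characters to the end (rotate left by 2).
Working it through for "KGImmICk": intermediate "kgiMMicK", final "iMMicKkg".
(Check on "vbKskoBXglyvDJ": → "VBkSKObxGLYVdj" → "kSKObxGLYVdjVB" ✓)

iMMicKkg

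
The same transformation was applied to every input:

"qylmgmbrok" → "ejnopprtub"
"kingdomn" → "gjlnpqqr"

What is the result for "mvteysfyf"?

hiipvwybb

Rule — sort the characters into alphabetical order, then shift every letter 3 places forward in the alphabet (wrapping around).
"mvteysfyf" → "effmstvyy" → "hiipvwybb".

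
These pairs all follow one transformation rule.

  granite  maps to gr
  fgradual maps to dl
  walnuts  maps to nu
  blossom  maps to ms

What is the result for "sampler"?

Rule — sort the characters into alphabetical order, then keep one character in every 3, starting at position 3 (positions 3rd, 6th, 9th, ...).
For "sampler" the result is "lr".
(Check on "walnuts": → "alnstuw" → "nu" ✓)

lr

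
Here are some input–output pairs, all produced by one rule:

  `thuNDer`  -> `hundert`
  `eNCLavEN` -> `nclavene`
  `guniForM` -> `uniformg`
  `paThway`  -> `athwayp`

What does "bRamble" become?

rambleb

The transformation: move the first character to the end, then convert every letter to lowercase.
For "bRamble", step one produces "Rambleb"; step two turns that into "rambleb".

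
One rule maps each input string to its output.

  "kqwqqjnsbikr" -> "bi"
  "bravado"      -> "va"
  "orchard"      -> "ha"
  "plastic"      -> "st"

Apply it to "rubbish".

bi

In each case the input is transformed by: move the last 2 characters to the front (rotate right by 2), then keep only the last 2 characters.
Working it through for "rubbish": intermediate "shrubbi", final "bi".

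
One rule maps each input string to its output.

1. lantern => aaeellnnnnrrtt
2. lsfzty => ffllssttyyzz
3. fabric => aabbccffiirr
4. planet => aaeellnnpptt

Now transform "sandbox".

Each output is the input with this applied: sort the characters into alphabetical order, then double every character.
On "sandbox": the first step gives "abdnosx", and the second then gives "aabbddnnoossxx".
(Check on "lantern": → "aelnnrt" → "aaeellnnnnrrtt" ✓)

aabbddnnoossxx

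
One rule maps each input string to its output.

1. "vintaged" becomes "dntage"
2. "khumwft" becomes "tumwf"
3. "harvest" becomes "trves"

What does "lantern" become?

The transformation: delete the first 2 characters, then move the last character to the front.
For "lantern" the result is "nnter".
(Check on "harvest": → "rvest" → "trves" ✓)

nnter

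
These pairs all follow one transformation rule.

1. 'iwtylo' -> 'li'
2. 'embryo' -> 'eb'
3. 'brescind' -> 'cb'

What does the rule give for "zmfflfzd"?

fd

Rule — sort the characters into reverse alphabetical order, then keep only the last 2 characters.
On "zmfflfzd": the first step gives "zzmlfffd", and the second then gives "fd".
(Check on "brescind": → "srniedcb" → "cb" ✓)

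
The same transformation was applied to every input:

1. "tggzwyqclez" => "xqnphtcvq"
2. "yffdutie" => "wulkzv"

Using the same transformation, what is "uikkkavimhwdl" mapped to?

The rule is to shift every letter 9 places backward in the alphabet (wrapping around), then delete the first 2 characters.
Applying both steps to "uikkkavimhwdl": "lzbbbrmzdynuc", then "bbbrmzdynuc".

bbbrmzdynuc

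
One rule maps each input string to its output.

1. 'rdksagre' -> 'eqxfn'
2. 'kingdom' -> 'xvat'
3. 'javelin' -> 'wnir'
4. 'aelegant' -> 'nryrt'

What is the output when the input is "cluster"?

pyhf

Looking at the pairs, the operation is to shift every letter 13 places forward in the alphabet (wrapping around) — i.e. ROT13, then delete the last 3 characters.
So "cluster" becomes "pyhf".
(Check on "aelegant": → "nryrtnag" → "nryrt" ✓)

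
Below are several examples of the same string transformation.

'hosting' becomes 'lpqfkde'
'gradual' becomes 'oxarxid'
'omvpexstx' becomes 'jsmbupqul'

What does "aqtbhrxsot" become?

In each case the input is transformed by: move the first character to the end, then shift every letter 3 places backward in the alphabet (wrapping around).
Applying both steps to "aqtbhrxsot": "qtbhrxsota", then "nqyeouplqx".

nqyeouplqx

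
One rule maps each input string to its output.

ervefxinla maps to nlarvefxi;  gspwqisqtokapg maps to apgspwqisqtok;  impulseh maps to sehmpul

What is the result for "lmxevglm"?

The pattern: delete the first character, then move the last 3 characters to the front (rotate right by 3).
Starting from "lmxevglm": after the first operation, "mxevglm"; after the second, "glmmxev".

glmmxev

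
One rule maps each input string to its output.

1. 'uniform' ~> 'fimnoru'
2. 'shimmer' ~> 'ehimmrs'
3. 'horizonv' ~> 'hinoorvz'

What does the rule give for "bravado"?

aabdorv

Rule — sort the characters into alphabetical order.
Doing the same to "bravado": "aabdorv".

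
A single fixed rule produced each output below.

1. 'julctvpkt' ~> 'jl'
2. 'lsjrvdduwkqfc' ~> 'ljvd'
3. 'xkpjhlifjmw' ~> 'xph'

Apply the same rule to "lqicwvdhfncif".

liwd

Looking at the pairs, the operation is to keep every other character starting from the first (positions 1st, 3rd, 5th, ...), then delete the last 3 characters.
"lqicwvdhfncif" → "liwdfcf" → "liwd".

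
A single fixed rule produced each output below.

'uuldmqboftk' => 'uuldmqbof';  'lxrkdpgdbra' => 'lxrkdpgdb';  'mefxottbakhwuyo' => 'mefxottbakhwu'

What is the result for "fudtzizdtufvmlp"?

fudtzizdtufvm

The pattern: delete the last 2 characters.
"fudtzizdtufvmlp" → "fudtzizdtufvm".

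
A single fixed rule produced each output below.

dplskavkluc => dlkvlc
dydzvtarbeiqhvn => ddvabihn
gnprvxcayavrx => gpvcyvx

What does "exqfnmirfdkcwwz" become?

eqnifkwz

Rule — keep every other character starting from the first (positions 1st, 3rd, 5th, ...).
For "exqfnmirfdkcwwz" the result is "eqnifkwz".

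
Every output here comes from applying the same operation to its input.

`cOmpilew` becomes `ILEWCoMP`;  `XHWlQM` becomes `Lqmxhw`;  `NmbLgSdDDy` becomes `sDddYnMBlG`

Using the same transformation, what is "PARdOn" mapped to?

DoNpar

In each case the input is transformed by: flip the case of every letter, then swap the front and back halves of the string.
Working it through for "PARdOn": intermediate "parDoN", final "DoNpar".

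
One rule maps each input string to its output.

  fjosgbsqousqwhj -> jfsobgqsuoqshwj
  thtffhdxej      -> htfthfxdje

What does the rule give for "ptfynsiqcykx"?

tpyfsnqiycxk

In each case the input is transformed by: swap each adjacent pair of characters (1↔2, 3↔4, ...).
For "ptfynsiqcykx" the result is "tpyfsnqiycxk".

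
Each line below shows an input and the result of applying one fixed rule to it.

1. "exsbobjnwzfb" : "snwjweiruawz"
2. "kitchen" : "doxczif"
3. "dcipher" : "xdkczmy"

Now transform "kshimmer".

Looking at the pairs, the operation is to move the first character to the end, then shift every letter 5 places backward in the alphabet (wrapping around).
Doing the same to "kshimmer": "ncdhhzmf".

ncdhhzmf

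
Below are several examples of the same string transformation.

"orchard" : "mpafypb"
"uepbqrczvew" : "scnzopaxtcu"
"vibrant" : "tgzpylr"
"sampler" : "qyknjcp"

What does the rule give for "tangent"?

Looking at the pairs, the operation is to shift every letter 2 places backward in the alphabet (wrapping around).
So "tangent" becomes "ryleclr".

ryleclr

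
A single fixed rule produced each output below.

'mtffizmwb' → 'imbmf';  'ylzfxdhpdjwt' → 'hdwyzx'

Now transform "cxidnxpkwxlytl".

Rule — keep every other character starting from the first (positions 1st, 3rd, 5th, ...), then move the last 3 characters to the front (rotate right by 3).
On "cxidnxpkwxlytl": the first step gives "cinpwlt", and the second then gives "wltcinp".

wltcinp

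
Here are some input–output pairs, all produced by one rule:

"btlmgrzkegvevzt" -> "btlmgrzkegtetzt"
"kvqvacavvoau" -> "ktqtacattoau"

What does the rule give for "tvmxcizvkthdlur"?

Looking at the pairs, the operation is to replace every "v" with "t".
On "tvmxcizvkthdlur" that produces "ttmxciztkthdlur".

ttmxciztkthdlur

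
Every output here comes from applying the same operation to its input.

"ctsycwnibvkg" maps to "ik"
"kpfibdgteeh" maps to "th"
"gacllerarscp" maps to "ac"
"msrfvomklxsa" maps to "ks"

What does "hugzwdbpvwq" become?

Rule — keep one character in every 3, starting at position 2 (positions 2nd, 5th, 8th, ...), then keep only the last 2 characters.
For "hugzwdbpvwq" the result is "pq".
(Check on "msrfvomklxsa": → "svks" → "ks" ✓)

pq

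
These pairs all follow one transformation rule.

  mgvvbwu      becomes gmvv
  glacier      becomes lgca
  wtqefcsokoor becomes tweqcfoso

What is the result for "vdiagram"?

dvair

The rule is to swap each adjacent pair of characters (1↔2, 3↔4, ...), then delete the last 3 characters.
Starting from "vdiagram": after the first operation, "dvairgma"; after the second, "dvair".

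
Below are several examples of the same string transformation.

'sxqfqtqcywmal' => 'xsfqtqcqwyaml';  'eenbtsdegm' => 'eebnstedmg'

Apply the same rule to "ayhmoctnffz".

The rule is to swap each adjacent pair of characters (1↔2, 3↔4, ...).
"ayhmoctnffz" → "yamhcontffz".

yamhcontffz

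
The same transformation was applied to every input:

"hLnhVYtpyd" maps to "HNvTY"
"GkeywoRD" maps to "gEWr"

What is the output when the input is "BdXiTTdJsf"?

bxtDS

The pattern: keep every other character starting from the first (positions 1st, 3rd, 5th, ...), then flip the case of every letter.
"BdXiTTdJsf" → "BXTds" → "bxtDS".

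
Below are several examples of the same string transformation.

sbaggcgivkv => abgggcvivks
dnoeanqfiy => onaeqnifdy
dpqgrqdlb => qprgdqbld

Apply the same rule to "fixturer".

In each case the input is transformed by: move the first character to the end, then swap each adjacent pair of characters (1↔2, 3↔4, ...).
For "fixturer" the result is "xiuterfr".

xiuterfr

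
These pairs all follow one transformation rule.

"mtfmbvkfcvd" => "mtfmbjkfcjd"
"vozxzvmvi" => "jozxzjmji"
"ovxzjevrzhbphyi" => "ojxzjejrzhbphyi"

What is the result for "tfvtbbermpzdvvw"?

The pattern: replace every "v" with "j".
"tfvtbbermpzdvvw" → "tfjtbbermpzdjjw".

tfjtbbermpzdjjw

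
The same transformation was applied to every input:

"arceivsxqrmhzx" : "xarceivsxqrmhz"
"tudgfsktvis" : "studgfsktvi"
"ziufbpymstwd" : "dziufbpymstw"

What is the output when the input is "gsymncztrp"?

Each output is the input with this applied: move the last character to the front.
Doing the same to "gsymncztrp": "pgsymncztr".

pgsymncztr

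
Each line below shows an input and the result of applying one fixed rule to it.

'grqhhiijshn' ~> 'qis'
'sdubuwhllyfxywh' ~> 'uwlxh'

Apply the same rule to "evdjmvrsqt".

dvq

Looking at the pairs, the operation is to keep one character in every 3, starting at position 3 (positions 3rd, 6th, 9th, ...).
On "evdjmvrsqt" that produces "dvq".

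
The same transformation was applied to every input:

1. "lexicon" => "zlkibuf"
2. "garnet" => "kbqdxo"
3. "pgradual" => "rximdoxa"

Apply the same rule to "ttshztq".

wqnqqpe

The transformation: move the last 3 characters to the front (rotate right by 3), then shift every letter 3 places backward in the alphabet (wrapping around).
"ttshztq" → "ztqttsh" → "wqnqqpe".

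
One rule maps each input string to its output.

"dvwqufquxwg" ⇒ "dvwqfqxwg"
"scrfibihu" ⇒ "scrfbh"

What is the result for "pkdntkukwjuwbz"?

pkdntkkwjwbz

Rule — remove every vowel.
Applying that to "pkdntkukwjuwbz" gives "pkdntkkwjwbz".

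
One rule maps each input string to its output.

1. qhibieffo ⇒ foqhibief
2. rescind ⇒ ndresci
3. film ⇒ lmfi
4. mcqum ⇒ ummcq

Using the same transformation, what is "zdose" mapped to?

The rule is to move the last 2 characters to the front (rotate right by 2).
Applying that to "zdose" gives "sezdo".

sezdo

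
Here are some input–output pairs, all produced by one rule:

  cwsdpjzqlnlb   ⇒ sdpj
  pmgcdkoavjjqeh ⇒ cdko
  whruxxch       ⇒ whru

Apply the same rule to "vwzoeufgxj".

What's happening: swap the front and back halves of the string, then keep only the last 4 characters.
Starting from "vwzoeufgxj": after the first operation, "ufgxjvwzoe"; after the second, "wzoe".

wzoe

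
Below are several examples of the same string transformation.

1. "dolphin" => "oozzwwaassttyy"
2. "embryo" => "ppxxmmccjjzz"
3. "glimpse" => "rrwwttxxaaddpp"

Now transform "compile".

The rule is to double every character, then shift every letter 11 places forward in the alphabet (wrapping around).
Applying both steps to "compile": "ccoommppiillee", then "nnzzxxaattwwpp".

nnzzxxaattwwpp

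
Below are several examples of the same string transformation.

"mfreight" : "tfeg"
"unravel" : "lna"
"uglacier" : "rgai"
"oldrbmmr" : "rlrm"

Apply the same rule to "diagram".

The pattern: move the last 2 characters to the front (rotate right by 2), then keep every other character starting from the second (positions 2nd, 4th, 6th, ...).
For "diagram", step one produces "amdiagr"; step two turns that into "mig".

mig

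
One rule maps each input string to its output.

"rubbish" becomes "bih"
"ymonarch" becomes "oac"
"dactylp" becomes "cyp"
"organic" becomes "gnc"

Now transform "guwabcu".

wbu

The transformation: keep every other character starting from the first (positions 1st, 3rd, 5th, ...), then delete the first character.
Applying both steps to "guwabcu": "gwbu", then "wbu".
(Check on "dactylp": → "dcyp" → "cyp" ✓)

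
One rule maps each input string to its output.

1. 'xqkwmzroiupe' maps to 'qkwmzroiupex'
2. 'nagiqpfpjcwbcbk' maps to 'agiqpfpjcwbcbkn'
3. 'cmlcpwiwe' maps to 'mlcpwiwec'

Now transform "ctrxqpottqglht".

trxqpottqglhtc

What's happening: move the first character to the end.
On "ctrxqpottqglht" that produces "trxqpottqglhtc".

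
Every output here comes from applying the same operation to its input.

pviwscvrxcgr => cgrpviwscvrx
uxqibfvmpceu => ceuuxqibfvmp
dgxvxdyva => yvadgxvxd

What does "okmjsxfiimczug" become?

zugokmjsxfiimc

Rule — move the last 3 characters to the front (rotate right by 3).
Doing the same to "okmjsxfiimczug": "zugokmjsxfiimc".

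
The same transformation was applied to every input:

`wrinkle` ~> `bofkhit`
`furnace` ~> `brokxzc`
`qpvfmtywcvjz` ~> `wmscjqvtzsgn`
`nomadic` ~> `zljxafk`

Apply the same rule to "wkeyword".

ahbvtlot

Each output is the input with this applied: swap the first and last characters, then shift every letter 3 places backward in the alphabet (wrapping around).
Working it through for "wkeyword": intermediate "dkeyworw", final "ahbvtlot".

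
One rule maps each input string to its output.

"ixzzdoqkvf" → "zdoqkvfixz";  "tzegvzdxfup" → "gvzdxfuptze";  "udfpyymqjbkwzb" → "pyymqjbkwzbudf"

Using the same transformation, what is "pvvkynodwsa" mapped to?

kynodwsapvv

The rule is to move the first 3 characters to the end (rotate left by 3).
For "pvvkynodwsa" the result is "kynodwsapvv".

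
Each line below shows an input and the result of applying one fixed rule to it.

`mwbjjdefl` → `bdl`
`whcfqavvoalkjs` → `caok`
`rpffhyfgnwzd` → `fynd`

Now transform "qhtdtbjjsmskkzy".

Each output is the input with this applied: keep one character in every 3, starting at position 3 (positions 3rd, 6th, 9th, ...).
So "qhtdtbjjsmskkzy" becomes "tbsky".

tbsky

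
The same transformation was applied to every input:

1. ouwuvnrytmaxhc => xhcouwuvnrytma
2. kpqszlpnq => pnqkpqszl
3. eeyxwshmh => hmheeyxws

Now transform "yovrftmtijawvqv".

The pattern: move the last 3 characters to the front (rotate right by 3).
On "yovrftmtijawvqv" that produces "vqvyovrftmtijaw".

vqvyovrftmtijaw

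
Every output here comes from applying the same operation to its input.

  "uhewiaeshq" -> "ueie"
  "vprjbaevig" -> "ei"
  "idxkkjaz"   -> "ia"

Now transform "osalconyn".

Looking at the pairs, the operation is to keep every other character starting from the first (positions 1st, 3rd, 5th, ...), then keep only the vowels.
"osalconyn" → "oacnn" → "oa".
(Check on "idxkkjaz": → "ixka" → "ia" ✓)

oa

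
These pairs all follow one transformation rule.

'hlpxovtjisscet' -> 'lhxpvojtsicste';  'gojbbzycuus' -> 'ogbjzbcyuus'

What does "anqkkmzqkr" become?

nakqmkqzrk

The transformation: swap each adjacent pair of characters (1↔2, 3↔4, ...).
Doing the same to "anqkkmzqkr": "nakqmkqzrk".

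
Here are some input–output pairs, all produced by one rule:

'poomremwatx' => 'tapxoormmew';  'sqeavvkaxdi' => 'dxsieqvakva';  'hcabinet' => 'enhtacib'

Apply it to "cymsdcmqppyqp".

The pattern: move the last 3 characters to the front (rotate right by 3), then swap each adjacent pair of characters (1↔2, 3↔4, ...).
On "cymsdcmqppyqp": the first step gives "yqpcymsdcmqpp", and the second then gives "qycpmydsmcpqp".

qycpmydsmcpqp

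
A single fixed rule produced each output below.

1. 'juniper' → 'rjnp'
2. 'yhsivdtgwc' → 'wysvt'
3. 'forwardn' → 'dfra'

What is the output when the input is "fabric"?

ifb

In each case the input is transformed by: keep every other character starting from the first (positions 1st, 3rd, 5th, ...), then move the last character to the front.
For "fabric", step one produces "fbi"; step two turns that into "ifb".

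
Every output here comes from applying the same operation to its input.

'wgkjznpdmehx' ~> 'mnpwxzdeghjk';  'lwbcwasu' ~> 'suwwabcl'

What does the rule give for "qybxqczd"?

qxyzbcdq

Each output is the input with this applied: sort the characters into alphabetical order, then swap the front and back halves of the string.
On "qybxqczd": the first step gives "bcdqqxyz", and the second then gives "qxyzbcdq".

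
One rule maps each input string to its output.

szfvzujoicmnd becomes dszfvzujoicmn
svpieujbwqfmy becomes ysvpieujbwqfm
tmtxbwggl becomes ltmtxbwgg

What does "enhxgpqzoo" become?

The transformation: move the last character to the front.
For "enhxgpqzoo" the result is "oenhxgpqzo".

oenhxgpqzo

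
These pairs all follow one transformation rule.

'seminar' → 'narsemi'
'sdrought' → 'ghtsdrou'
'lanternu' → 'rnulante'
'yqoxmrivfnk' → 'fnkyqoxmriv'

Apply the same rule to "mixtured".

In each case the input is transformed by: move the last 3 characters to the front (rotate right by 3).
Applying that to "mixtured" gives "redmixtu".

redmixtu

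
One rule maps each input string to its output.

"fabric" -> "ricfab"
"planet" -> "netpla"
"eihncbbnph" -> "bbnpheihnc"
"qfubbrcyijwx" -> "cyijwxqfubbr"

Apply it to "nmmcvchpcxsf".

Each output is the input with this applied: swap the front and back halves of the string.
So "nmmcvchpcxsf" becomes "hpcxsfnmmcvc".

hpcxsfnmmcvc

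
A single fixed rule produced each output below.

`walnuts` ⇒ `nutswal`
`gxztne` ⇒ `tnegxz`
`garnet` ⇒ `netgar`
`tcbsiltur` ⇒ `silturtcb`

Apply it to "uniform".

The transformation: move the first 3 characters to the end (rotate left by 3).
"uniform" → "formuni".

formuni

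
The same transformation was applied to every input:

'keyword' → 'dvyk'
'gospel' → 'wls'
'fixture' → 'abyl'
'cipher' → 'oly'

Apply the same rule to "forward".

Looking at the pairs, the operation is to delete the first 3 characters, then shift every letter 7 places forward in the alphabet (wrapping around).
On "forward": the first step gives "ward", and the second then gives "dhyk".
(Check on "keyword": → "word" → "dvyk" ✓)

dhyk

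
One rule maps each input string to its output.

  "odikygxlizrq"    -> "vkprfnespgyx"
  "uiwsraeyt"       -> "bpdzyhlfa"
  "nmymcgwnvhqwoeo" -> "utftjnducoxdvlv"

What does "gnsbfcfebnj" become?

nuzimjmliuq

The rule is to shift every letter 7 places forward in the alphabet (wrapping around).
For "gnsbfcfebnj" the result is "nuzimjmliuq".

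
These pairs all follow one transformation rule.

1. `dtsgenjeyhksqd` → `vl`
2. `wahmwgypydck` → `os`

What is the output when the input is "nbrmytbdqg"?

ft

Looking at the pairs, the operation is to shift every letter 8 places backward in the alphabet (wrapping around), then keep only the first 2 characters.
Starting from "nbrmytbdqg": after the first operation, "ftjeqltviy"; after the second, "ft".
(Check on "wahmwgypydck": → "oszeoyqhqvuc" → "os" ✓)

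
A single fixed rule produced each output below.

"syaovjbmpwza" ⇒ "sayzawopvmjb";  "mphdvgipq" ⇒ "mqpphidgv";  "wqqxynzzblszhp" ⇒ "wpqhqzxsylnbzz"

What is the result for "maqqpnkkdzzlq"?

Each output is the input with this applied: take characters alternately from the front and the back (1st, last, 2nd, 2nd-last, ...).
For "maqqpnkkdzzlq" the result is "mqalqzqzpdnkk".

mqalqzqzpdnkk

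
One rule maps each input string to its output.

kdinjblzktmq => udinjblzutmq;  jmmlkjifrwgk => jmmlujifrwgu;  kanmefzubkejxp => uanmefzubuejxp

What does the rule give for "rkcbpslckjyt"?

Rule — replace every "k" with "u".
Doing the same to "rkcbpslckjyt": "rucbpslcujyt".

rucbpslcujyt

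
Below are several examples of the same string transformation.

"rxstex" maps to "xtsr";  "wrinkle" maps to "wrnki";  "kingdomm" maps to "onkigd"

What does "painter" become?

The rule is to delete the last 2 characters, then sort the characters into reverse alphabetical order.
Working it through for "painter": intermediate "paint", final "tpnia".
(Check on "wrinkle": → "wrink" → "wrnki" ✓)

tpnia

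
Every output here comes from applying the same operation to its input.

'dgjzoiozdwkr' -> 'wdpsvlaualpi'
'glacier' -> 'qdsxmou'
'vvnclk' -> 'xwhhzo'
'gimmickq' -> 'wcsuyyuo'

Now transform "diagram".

In each case the input is transformed by: move the last 2 characters to the front (rotate right by 2), then shift every letter 12 places forward in the alphabet (wrapping around).
On "diagram": the first step gives "amdiagr", and the second then gives "mypumsd".
(Check on "gimmickq": → "kqgimmic" → "wcsuyyuo" ✓)

mypumsd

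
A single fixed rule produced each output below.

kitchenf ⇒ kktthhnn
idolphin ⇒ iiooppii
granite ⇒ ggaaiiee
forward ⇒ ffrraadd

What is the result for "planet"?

The pattern: keep every other character starting from the first (positions 1st, 3rd, 5th, ...), then double every character.
Working it through for "planet": intermediate "pae", final "ppaaee".

ppaaee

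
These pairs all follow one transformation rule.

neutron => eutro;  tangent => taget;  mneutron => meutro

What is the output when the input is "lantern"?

later

The rule is to remove every "n".
Doing the same to "lantern": "later".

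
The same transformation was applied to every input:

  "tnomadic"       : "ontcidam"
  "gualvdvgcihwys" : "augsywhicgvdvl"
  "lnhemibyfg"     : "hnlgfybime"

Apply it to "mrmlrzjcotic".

The pattern: reverse the string, then move the last 3 characters to the front (rotate right by 3).
Doing the same to "mrmlrzjcotic": "mrmcitocjzrl".

mrmcitocjzrl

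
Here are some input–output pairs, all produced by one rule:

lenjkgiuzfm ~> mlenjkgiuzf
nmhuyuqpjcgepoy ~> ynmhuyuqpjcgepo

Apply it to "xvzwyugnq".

The transformation: move the last character to the front.
For "xvzwyugnq" the result is "qxvzwyugn".

qxvzwyugn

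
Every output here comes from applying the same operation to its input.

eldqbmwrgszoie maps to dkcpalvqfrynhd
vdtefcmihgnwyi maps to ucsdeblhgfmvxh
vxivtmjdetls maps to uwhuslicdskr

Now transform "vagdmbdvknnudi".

uzfclacujmmtch

In each case the input is transformed by: shift every letter 1 place backward in the alphabet (wrapping around).
So "vagdmbdvknnudi" becomes "uzfclacujmmtch".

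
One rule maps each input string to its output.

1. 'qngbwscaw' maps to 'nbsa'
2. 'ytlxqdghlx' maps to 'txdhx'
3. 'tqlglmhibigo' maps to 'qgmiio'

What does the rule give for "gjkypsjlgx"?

jyslx

In each case the input is transformed by: keep every other character starting from the second (positions 2nd, 4th, 6th, ...).
On "gjkypsjlgx" that produces "jyslx".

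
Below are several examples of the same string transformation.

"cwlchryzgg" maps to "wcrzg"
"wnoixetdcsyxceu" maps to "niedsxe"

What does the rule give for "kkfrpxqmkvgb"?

krxmvb

The rule is to keep every other character starting from the second (positions 2nd, 4th, 6th, ...).
Applying that to "kkfrpxqmkvgb" gives "krxmvb".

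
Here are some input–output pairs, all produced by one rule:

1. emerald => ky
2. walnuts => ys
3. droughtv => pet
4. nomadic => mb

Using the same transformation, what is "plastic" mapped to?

The rule is to keep one character in every 3, starting at position 2 (positions 2nd, 5th, 8th, ...), then shift every letter 2 places backward in the alphabet (wrapping around).
Doing the same to "plastic": "jr".

jr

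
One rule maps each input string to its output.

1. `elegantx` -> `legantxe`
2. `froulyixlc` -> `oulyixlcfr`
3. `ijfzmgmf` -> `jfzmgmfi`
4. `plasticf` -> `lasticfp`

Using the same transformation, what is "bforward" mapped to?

forwardb

Each output is the input with this applied: move the last 3 characters to the front (rotate right by 3), then swap the front and back halves of the string.
For "bforward", step one produces "ardbforw"; step two turns that into "forwardb".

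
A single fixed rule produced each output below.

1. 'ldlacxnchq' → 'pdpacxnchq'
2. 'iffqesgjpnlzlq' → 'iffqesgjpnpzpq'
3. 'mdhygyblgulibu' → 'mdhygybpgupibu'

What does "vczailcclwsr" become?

Looking at the pairs, the operation is to replace every "l" with "p".
"vczailcclwsr" → "vczaipccpwsr".

vczaipccpwsr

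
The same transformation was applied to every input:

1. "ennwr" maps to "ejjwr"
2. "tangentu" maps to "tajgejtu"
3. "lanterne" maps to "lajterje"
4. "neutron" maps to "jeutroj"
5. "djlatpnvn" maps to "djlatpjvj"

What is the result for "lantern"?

The transformation: replace every "n" with "j".
Applying that to "lantern" gives "lajterj".

lajterj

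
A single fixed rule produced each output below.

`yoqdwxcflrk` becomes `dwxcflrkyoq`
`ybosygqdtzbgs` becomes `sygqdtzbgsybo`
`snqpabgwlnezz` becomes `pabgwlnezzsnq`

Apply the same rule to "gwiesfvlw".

Looking at the pairs, the operation is to move the first 3 characters to the end (rotate left by 3).
So "gwiesfvlw" becomes "esfvlwgwi".

esfvlwgwi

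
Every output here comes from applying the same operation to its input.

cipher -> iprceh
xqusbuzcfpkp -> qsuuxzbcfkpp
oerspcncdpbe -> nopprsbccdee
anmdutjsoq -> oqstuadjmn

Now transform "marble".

lmrabe

Rule — sort the characters into alphabetical order, then swap the front and back halves of the string.
Doing the same to "marble": "lmrabe".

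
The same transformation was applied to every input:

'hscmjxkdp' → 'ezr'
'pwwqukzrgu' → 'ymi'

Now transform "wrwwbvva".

yx

Looking at the pairs, the operation is to shift every letter 2 places forward in the alphabet (wrapping around), then keep one character in every 3, starting at position 3 (positions 3rd, 6th, 9th, ...).
"wrwwbvva" → "ytyydxxc" → "yx".
(Check on "hscmjxkdp": → "jueolzmfr" → "ezr" ✓)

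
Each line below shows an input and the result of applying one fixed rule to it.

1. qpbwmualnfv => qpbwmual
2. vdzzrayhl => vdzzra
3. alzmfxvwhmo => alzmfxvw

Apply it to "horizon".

hori

Rule — delete the last 3 characters.
For "horizon" the result is "hori".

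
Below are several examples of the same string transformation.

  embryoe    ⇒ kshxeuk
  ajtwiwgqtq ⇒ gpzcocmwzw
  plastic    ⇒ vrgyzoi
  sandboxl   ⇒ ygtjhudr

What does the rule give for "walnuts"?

cgrtazy

Each output is the input with this applied: shift every letter 6 places forward in the alphabet (wrapping around).
For "walnuts" the result is "cgrtazy".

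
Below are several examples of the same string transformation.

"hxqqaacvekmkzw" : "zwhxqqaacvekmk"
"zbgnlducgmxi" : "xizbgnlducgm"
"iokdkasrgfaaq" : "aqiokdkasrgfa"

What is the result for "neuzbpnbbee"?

eeneuzbpnbb

Looking at the pairs, the operation is to move the last 2 characters to the front (rotate right by 2).
For "neuzbpnbbee" the result is "eeneuzbpnbb".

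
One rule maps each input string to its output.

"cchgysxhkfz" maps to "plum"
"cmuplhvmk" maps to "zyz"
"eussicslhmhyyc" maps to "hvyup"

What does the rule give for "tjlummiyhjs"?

wzlf

Each output is the input with this applied: keep one character in every 3, starting at position 2 (positions 2nd, 5th, 8th, ...), then shift every letter 13 places forward in the alphabet (wrapping around) — i.e. ROT13.
On "tjlummiyhjs": the first step gives "jmys", and the second then gives "wzlf".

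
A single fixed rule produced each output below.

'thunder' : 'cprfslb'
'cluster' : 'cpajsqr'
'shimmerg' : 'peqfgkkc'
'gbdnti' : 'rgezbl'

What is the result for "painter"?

Rule — move the last 2 characters to the front (rotate right by 2), then shift every letter 2 places backward in the alphabet (wrapping around).
On "painter": the first step gives "erpaint", and the second then gives "cpnyglr".

cpnyglr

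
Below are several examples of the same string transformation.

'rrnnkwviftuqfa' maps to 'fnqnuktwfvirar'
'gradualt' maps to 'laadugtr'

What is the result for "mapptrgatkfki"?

Each output is the input with this applied: take characters alternately from the front and the back (1st, last, 2nd, 2nd-last, ...), then move the first 3 characters to the end (rotate left by 3).
Applying both steps to "mapptrgatkfki": "miakpfpkttrag", then "kpfpkttragmia".

kpfpkttragmia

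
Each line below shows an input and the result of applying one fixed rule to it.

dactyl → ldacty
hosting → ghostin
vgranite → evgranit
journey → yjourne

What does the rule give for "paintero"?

In each case the input is transformed by: move the last character to the front.
Applying that to "paintero" gives "opainter".

opainter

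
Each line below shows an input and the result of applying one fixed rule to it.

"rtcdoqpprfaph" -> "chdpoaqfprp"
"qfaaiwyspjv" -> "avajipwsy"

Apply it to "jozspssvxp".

In each case the input is transformed by: delete the first 2 characters, then take characters alternately from the front and the back (1st, last, 2nd, 2nd-last, ...).
Applying both steps to "jozspssvxp": "zspssvxp", then "zpsxpvss".

zpsxpvss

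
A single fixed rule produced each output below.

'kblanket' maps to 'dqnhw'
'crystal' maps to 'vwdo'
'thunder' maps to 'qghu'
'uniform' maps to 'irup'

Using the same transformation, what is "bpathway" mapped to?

wkzdb

Looking at the pairs, the operation is to delete the first 3 characters, then shift every letter 3 places forward in the alphabet (wrapping around).
"bpathway" → "thway" → "wkzdb".
(Check on "crystal": → "stal" → "vwdo" ✓)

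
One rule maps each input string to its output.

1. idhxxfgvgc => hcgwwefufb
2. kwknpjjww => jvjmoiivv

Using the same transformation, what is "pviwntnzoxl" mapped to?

ouhvmsmynwk

What's happening: shift every letter 1 place backward in the alphabet (wrapping around).
On "pviwntnzoxl" that produces "ouhvmsmynwk".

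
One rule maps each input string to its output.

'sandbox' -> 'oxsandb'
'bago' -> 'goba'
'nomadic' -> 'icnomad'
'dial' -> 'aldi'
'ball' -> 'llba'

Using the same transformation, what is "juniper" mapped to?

erjunip

Rule — move the last 2 characters to the front (rotate right by 2).
Applying that to "juniper" gives "erjunip".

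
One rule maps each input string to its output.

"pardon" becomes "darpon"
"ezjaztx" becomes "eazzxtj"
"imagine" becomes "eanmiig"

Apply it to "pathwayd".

aaywtphd

Each output is the input with this applied: sort the characters into reverse alphabetical order, then move the last 2 characters to the front (rotate right by 2).
On "pathwayd": the first step gives "ywtphdaa", and the second then gives "aaywtphd".
(Check on "ezjaztx": → "zzxtjea" → "eazzxtj" ✓)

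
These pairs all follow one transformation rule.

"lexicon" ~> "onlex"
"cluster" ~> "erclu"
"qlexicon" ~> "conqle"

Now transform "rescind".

ndres

Looking at the pairs, the operation is to move the first 3 characters to the end (rotate left by 3), then delete the first 2 characters.
Starting from "rescind": after the first operation, "cindres"; after the second, "ndres".
(Check on "qlexicon": → "xiconqle" → "conqle" ✓)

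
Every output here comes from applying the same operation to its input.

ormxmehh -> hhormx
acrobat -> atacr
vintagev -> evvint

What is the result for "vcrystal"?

Each output is the input with this applied: move the last 2 characters to the front (rotate right by 2), then delete the last 2 characters.
Applying that to "vcrystal" gives "alvcry".
(Check on "ormxmehh": → "hhormxme" → "hhormx" ✓)

alvcry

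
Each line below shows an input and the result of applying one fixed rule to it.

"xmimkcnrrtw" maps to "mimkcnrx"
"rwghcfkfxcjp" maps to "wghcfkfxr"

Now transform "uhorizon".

Looking at the pairs, the operation is to delete the last 3 characters, then move the first character to the end.
Doing the same to "uhorizon": "horiu".

horiu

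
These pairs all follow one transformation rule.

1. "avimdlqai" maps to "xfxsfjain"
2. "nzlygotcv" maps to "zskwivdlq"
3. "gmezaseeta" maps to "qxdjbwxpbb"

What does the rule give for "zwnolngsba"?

yxwtklikdp

The rule is to shift every letter 3 places backward in the alphabet (wrapping around), then move the last 2 characters to the front (rotate right by 2).
"zwnolngsba" → "wtklikdpyx" → "yxwtklikdp".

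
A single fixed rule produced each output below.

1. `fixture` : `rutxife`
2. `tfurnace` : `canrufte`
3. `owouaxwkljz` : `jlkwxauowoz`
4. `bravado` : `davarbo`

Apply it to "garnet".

In each case the input is transformed by: reverse the string, then move the first character to the end.
Starting from "garnet": after the first operation, "tenrag"; after the second, "enragt".

enragt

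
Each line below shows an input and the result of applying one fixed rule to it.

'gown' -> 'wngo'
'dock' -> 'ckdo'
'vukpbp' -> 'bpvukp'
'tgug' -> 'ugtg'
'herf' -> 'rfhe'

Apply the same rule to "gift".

ftgi

Each output is the input with this applied: move the last 2 characters to the front (rotate right by 2).
For "gift" the result is "ftgi".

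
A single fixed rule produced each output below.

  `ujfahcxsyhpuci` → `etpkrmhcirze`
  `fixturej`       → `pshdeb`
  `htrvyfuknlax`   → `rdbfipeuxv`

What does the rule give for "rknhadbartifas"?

Rule — shift every letter 10 places forward in the alphabet (wrapping around), then delete the last 2 characters.
On "rknhadbartifas": the first step gives "buxrknlkbdspkc", and the second then gives "buxrknlkbdsp".

buxrknlkbdsp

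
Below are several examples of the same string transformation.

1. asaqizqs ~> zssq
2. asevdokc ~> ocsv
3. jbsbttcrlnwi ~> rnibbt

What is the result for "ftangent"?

ettn

Rule — swap the front and back halves of the string, then keep every other character starting from the second (positions 2nd, 4th, 6th, ...).
"ftangent" → "gentftan" → "ettn".
(Check on "asevdokc": → "dokcasev" → "ocsv" ✓)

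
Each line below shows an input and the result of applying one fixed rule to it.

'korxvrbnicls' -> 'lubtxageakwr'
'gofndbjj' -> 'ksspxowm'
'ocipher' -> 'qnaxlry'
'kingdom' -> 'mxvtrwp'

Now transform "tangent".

nwccjwp

In each case the input is transformed by: shift every letter 9 places forward in the alphabet (wrapping around), then move the last 3 characters to the front (rotate right by 3).
Applying both steps to "tangent": "cjwpnwc", then "nwccjwp".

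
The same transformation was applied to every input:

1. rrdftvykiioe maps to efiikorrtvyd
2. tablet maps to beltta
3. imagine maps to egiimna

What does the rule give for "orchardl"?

cdhlorra

Rule — sort the characters into alphabetical order, then move the first character to the end.
"orchardl" → "acdhlorr" → "cdhlorra".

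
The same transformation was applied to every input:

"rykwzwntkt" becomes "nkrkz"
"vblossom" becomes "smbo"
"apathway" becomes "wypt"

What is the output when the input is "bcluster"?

Rule — swap the front and back halves of the string, then keep every other character starting from the second (positions 2nd, 4th, 6th, ...).
For "bcluster", step one produces "sterbclu"; step two turns that into "trcu".

trcu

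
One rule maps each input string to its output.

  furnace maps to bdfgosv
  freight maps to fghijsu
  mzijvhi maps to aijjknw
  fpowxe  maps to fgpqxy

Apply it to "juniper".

fjkoqsv

Looking at the pairs, the operation is to shift every letter 1 place forward in the alphabet (wrapping around), then sort the characters into alphabetical order.
Working it through for "juniper": intermediate "kvojqfs", final "fjkoqsv".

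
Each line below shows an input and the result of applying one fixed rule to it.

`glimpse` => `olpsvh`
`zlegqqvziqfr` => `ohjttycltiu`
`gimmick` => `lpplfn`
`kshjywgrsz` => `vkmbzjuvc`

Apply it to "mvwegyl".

Each output is the input with this applied: shift every letter 3 places forward in the alphabet (wrapping around), then delete the first character.
For "mvwegyl", step one produces "pyzhjbo"; step two turns that into "yzhjbo".

yzhjbo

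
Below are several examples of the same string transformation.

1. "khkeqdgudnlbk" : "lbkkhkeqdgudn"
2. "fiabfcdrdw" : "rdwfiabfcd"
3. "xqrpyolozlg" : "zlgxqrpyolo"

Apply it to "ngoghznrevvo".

What's happening: move the last 3 characters to the front (rotate right by 3).
"ngoghznrevvo" → "vvongoghznre".

vvongoghznre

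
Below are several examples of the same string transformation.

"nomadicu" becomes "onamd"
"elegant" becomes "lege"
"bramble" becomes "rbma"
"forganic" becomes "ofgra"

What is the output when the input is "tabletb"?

atlb

The transformation: delete the last 3 characters, then swap each adjacent pair of characters (1↔2, 3↔4, ...).
Doing the same to "tabletb": "atlb".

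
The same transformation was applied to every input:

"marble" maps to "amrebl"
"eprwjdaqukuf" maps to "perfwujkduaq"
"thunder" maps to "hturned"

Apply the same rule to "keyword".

Looking at the pairs, the operation is to move the first character to the end, then take characters alternately from the front and the back (1st, last, 2nd, 2nd-last, ...).
On "keyword": the first step gives "eywordk", and the second then gives "ekydwro".
(Check on "eprwjdaqukuf": → "prwjdaqukufe" → "perfwujkduaq" ✓)

ekydwro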